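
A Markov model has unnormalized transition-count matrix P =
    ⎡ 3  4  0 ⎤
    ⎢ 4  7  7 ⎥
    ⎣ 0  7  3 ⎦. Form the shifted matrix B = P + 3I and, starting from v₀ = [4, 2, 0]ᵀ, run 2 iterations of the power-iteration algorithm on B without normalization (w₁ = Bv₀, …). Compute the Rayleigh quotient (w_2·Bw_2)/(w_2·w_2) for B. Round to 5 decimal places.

B = P + 3I has rows (6, 4, 0); (4, 10, 7); (0, 7, 6)
w1 = Bv₀ = (32, 36, 14)
w2 = Bw1 = (336, 586, 336)
Bw2 = (4360, 9556, 6118)
w2·Bw2 = 9120424; w2·w2 = 569188; μ ≈ 9120424/569188 = 16.02357

μ ≈ 16.02357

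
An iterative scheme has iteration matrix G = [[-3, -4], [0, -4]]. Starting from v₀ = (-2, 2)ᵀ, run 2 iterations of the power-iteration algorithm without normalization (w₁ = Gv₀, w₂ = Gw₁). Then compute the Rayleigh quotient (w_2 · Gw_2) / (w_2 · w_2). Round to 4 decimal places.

w1 = Gv₀ = ((-3)·(-2) + (-4)·2; 0·(-2) + (-4)·2) = (-2, -8)
w2 = Gw1 = ((-3)·(-2) + (-4)·(-8); 0·(-2) + (-4)·(-8)) = (38, 32)
Gw2 = (-242, -128)
w2·Gw2 = 38·(-242) + 32·(-128) = -13292; w2·w2 = 38·38 + 32·32 = 2468
λ ≈ -13292/2468 = -5.3857

λ ≈ -5.3857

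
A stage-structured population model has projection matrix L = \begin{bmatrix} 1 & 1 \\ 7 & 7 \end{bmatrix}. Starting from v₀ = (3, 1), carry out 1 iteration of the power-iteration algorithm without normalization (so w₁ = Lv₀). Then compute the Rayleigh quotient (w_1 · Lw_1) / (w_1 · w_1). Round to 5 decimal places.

w1 = Lv₀ = (4, 28)
Lw1 = (32, 224)
w1·Lw1 = 4·32 + 28·224 = 6400; w1·w1 = 4·4 + 28·28 = 800
λ ≈ 6400/800 = 8.00000

8.00000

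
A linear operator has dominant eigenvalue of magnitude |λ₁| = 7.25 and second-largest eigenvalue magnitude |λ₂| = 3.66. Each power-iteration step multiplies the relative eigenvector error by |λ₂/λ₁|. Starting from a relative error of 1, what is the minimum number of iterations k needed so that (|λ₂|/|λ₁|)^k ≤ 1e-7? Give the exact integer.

|λ₂/λ₁| = 3.66/7.25 = 0.50483
Need k ≥ ln(1e-7) / ln(0.50483) = -16.1181 / -0.6835 ≈ 23.580
Smallest integer k satisfying the bound: 24

24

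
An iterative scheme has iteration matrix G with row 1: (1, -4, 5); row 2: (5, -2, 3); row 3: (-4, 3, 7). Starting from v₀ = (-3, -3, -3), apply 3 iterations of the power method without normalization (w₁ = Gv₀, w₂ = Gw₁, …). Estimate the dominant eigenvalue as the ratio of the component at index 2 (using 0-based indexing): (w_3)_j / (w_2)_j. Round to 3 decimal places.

7.308

w1 = Gv₀ = (-6, -18, -18)
w2 = Gw1 = (-24, -48, -156)
w3 = Gw2 = (-612, -492, -1140)
Ratio at component: -1140 / -156 = 7.308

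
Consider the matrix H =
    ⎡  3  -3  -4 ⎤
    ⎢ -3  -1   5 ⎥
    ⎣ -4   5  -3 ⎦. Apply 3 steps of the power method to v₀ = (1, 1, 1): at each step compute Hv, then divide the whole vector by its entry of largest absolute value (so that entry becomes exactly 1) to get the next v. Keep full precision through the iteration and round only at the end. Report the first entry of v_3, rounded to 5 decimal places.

-0.85161

Hv0 = (-4.000000, 1.000000, -2.000000); divide by -4.000000 → v1 = (1.000000, -0.250000, 0.500000)
Hv1 = (1.750000, -0.250000, -6.750000); divide by -6.750000 → v2 = (-0.259259, 0.037037, 1.000000)
Hv2 = (-4.888889, 5.740741, -1.777778); divide by 5.740741 → v3 = (-0.851613, 1.000000, -0.309677)
Requested entry of v3: -132/155 = -0.85161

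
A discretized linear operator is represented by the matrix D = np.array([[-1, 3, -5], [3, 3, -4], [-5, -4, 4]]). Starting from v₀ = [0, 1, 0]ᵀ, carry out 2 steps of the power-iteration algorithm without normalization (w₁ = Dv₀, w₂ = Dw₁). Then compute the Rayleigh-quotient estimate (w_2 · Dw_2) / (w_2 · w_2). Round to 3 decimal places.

10.423

w1 = Dv₀ = (3, 3, -4)
w2 = Dw1 = (26, 34, -43)
Dw2 = (291, 352, -438)
w2·Dw2 = 26·291 + 34·352 + (-43)·(-438) = 38368; w2·w2 = 26·26 + 34·34 + (-43)·(-43) = 3681
λ ≈ 38368/3681 = 10.423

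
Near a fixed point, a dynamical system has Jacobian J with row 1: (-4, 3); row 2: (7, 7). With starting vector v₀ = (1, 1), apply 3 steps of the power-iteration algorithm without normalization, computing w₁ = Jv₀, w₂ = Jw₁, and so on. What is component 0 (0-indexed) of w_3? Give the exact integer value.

89

w1 = Jv₀ = ((-4)·1 + 3·1; 7·1 + 7·1) = (-1, 14)
w2 = Jw1 = ((-4)·(-1) + 3·14; 7·(-1) + 7·14) = (46, 91)
w3 = Jw2 = (89, 959)
The requested component of w3 is 89.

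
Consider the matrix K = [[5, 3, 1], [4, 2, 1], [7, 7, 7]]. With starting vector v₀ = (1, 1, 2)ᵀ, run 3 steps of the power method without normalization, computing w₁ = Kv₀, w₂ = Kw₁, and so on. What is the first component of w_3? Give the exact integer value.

w1 = Kv₀ = (10, 8, 28)
w2 = Kw1 = (102, 84, 322)
w3 = Kw2 = (1084, 898, 3556)
The requested component of w3 is 1084.

1084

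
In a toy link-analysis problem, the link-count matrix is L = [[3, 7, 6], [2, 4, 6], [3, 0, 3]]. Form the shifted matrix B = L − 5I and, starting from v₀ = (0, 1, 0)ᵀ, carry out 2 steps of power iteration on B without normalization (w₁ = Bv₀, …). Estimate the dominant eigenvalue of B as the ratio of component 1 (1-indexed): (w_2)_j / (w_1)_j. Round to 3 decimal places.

μ ≈ -3.000

B = L − 5I has rows (-2, 7, 6); (2, -1, 6); (3, 0, -2)
w1 = Bv₀ = (7, -1, 0)
w2 = Bw1 = (-21, 15, 21)
Ratio: -21/7 = -3.000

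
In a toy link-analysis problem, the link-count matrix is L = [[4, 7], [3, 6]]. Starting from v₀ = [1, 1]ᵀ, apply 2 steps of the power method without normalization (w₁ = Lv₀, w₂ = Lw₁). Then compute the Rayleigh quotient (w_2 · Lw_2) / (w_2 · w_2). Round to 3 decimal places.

w1 = Lv₀ = (11, 9)
w2 = Lw1 = (107, 87)
Lw2 = (1037, 843)
w2·Lw2 = 107·1037 + 87·843 = 184300; w2·w2 = 107·107 + 87·87 = 19018
λ ≈ 184300/19018 = 9.691

9.691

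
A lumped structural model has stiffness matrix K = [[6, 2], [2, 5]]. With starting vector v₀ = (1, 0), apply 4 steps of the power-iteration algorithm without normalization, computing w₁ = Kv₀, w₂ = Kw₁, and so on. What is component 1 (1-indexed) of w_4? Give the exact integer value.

2084

w1 = Kv₀ = (6·1 + 2·0; 2·1 + 5·0) = (6, 2)
w2 = Kw1 = (6·6 + 2·2; 2·6 + 5·2) = (40, 22)
w3 = Kw2 = (284, 190)
w4 = Kw3 = (2084, 1518)
The requested component of w4 is 2084.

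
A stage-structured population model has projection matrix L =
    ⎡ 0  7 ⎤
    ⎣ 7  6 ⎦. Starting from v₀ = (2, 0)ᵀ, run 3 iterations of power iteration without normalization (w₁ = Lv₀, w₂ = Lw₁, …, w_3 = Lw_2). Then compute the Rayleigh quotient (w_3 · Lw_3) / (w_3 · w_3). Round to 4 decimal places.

λ ≈ 10.3827

w1 = Lv₀ = (0·2 + 7·0; 7·2 + 6·0) = (0, 14)
w2 = Lw1 = (0·0 + 7·14; 7·0 + 6·14) = (98, 84)
w3 = Lw2 = (588, 1190)
Lw3 = (8330, 11256)
w3·Lw3 = 588·8330 + 1190·11256 = 18292680; w3·w3 = 588·588 + 1190·1190 = 1761844
λ ≈ 18292680/1761844 = 10.3827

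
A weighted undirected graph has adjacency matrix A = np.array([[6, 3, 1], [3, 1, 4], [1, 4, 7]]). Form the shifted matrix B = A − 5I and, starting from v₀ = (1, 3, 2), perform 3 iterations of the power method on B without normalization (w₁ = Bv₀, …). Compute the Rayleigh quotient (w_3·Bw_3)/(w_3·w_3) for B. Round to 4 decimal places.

μ ≈ -0.4486

B = A − 5I has rows (1, 3, 1); (3, -4, 4); (1, 4, 2)
w1 = Bv₀ = (12, -1, 17)
w2 = Bw1 = (26, 108, 42)
w3 = Bw2 = (392, -186, 542)
Bw3 = (376, 4088, 732)
w3·Bw3 = -216232; w3·w3 = 482024; μ ≈ -216232/482024 = -0.4486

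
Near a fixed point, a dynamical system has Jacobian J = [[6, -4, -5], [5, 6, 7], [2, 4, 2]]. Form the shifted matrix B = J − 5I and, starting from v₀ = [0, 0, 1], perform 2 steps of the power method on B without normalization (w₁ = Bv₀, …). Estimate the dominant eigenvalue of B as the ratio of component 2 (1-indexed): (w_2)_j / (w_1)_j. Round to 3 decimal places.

μ ≈ -5.571

B = J − 5I has rows (1, -4, -5); (5, 1, 7); (2, 4, -3)
w1 = Bv₀ = (-5, 7, -3)
w2 = Bw1 = (-18, -39, 27)
Ratio: -39/7 = -5.571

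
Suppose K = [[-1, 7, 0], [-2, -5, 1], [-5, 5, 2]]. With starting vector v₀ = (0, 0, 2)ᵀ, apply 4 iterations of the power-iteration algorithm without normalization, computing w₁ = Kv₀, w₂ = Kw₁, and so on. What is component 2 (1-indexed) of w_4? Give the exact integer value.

w1 = Kv₀ = ((-1)·0 + 7·0 + 0·2; (-2)·0 + (-5)·0 + 1·2; (-5)·0 + 5·0 + 2·2) = (0, 2, 4)
w2 = Kw1 = ((-1)·0 + 7·2 + 0·4; (-2)·0 + (-5)·2 + 1·4; (-5)·0 + 5·2 + 2·4) = (14, -6, 18)
w3 = Kw2 = (-56, 20, -64)
w4 = Kw3 = (196, -52, 252)
The requested component of w4 is -52.

-52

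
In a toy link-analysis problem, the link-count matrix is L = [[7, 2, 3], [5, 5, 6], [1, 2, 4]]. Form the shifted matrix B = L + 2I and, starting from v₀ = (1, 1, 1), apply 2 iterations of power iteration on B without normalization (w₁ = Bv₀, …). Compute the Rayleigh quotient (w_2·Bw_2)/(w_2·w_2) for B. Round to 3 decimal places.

B = L + 2I has rows (9, 2, 3); (5, 7, 6); (1, 2, 6)
w1 = Bv₀ = (9·1 + 2·1 + 3·1; 5·1 + 7·1 + 6·1; 1·1 + 2·1 + 6·1) = (14, 18, 9)
w2 = Bw1 = (9·14 + 2·18 + 3·9; 5·14 + 7·18 + 6·9; 1·14 + 2·18 + 6·9) = (189, 250, 104)
Bw2 = (2513, 3319, 1313)
w2·Bw2 = 1441259; w2·w2 = 109037; μ ≈ 1441259/109037 = 13.218

μ ≈ 13.218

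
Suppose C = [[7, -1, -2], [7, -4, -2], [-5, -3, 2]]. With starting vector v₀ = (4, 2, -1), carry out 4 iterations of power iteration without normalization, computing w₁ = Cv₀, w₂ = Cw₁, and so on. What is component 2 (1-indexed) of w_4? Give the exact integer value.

w1 = Cv₀ = (7·4 + (-1)·2 + (-2)·(-1); 7·4 + (-4)·2 + (-2)·(-1); (-5)·4 + (-3)·2 + 2·(-1)) = (28, 22, -28)
w2 = Cw1 = (7·28 + (-1)·22 + (-2)·(-28); 7·28 + (-4)·22 + (-2)·(-28); (-5)·28 + (-3)·22 + 2·(-28)) = (230, 164, -262)
w3 = Cw2 = (1970, 1478, -2166)
w4 = Cw3 = (16644, 12210, -18616)
The requested component of w4 is 12210.

12210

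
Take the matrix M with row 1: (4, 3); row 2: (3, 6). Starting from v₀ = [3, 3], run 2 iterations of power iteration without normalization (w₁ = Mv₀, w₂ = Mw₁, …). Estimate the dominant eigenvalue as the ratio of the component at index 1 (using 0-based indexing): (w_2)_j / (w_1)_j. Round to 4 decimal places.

w1 = Mv₀ = (21, 27)
w2 = Mw1 = (165, 225)
Ratio at component: 225 / 27 = 8.3333

8.3333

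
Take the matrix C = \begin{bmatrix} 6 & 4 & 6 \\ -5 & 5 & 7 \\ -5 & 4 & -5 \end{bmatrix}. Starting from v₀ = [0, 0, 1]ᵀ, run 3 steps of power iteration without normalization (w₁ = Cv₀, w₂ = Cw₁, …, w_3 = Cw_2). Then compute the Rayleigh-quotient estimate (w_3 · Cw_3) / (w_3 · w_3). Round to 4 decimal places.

λ ≈ 1.0718

w1 = Cv₀ = (6·0 + 4·0 + 6·1; (-5)·0 + 5·0 + 7·1; (-5)·0 + 4·0 + (-5)·1) = (6, 7, -5)
w2 = Cw1 = (6·6 + 4·7 + 6·(-5); (-5)·6 + 5·7 + 7·(-5); (-5)·6 + 4·7 + (-5)·(-5)) = (34, -30, 23)
w3 = Cw2 = (222, -159, -405)
Cw3 = (-1734, -4740, 279)
w3·Cw3 = 222·(-1734) + (-159)·(-4740) + (-405)·279 = 255717; w3·w3 = 222·222 + (-159)·(-159) + (-405)·(-405) = 238590
λ ≈ 255717/238590 = 1.0718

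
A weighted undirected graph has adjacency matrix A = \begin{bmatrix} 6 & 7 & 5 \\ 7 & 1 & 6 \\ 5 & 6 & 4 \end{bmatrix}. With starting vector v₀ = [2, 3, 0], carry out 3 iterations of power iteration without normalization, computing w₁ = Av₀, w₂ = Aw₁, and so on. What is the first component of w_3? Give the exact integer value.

7549

w1 = Av₀ = (33, 17, 28)
w2 = Aw1 = (457, 416, 379)
w3 = Aw2 = (7549, 5889, 6297)
The requested component of w3 is 7549.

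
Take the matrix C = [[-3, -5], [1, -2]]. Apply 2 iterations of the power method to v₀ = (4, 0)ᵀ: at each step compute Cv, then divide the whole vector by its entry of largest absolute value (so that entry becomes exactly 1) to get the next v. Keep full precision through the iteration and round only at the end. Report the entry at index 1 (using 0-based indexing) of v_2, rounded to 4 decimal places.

Cv0 = (-12.00000, 4.00000); divide by -12.00000 → v1 = (1.00000, -0.33333)
Cv1 = (-1.33333, 1.66667); divide by 1.66667 → v2 = (-0.80000, 1.00000)
Requested entry of v2: -20/-20 = 1.0000

1.0000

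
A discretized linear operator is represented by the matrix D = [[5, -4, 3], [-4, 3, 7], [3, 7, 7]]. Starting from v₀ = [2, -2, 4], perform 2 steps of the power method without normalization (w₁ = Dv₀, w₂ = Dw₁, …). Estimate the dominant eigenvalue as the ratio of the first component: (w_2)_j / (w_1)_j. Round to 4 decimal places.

w1 = Dv₀ = (30, 14, 20)
w2 = Dw1 = (154, 62, 328)
Ratio at component: 154 / 30 = 5.1333

5.1333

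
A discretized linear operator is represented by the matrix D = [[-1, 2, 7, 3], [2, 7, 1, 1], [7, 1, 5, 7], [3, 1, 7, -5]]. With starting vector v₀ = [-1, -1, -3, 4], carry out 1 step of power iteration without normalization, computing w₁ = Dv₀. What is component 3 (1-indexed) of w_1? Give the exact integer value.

5

w1 = Dv₀ = ((-1)·(-1) + 2·(-1) + 7·(-3) + 3·4; 2·(-1) + 7·(-1) + 1·(-3) + 1·4; 7·(-1) + 1·(-1) + 5·(-3) + 7·4; 3·(-1) + 1·(-1) + 7·(-3) + (-5)·4) = (-10, -8, 5, -45)
The requested component of w1 is 5.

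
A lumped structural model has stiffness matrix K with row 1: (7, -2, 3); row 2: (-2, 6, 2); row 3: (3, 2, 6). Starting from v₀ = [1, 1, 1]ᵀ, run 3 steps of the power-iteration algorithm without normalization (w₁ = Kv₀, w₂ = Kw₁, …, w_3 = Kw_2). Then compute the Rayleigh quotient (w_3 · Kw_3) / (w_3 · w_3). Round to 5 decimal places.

w1 = Kv₀ = (7·1 + (-2)·1 + 3·1; (-2)·1 + 6·1 + 2·1; 3·1 + 2·1 + 6·1) = (8, 6, 11)
w2 = Kw1 = (7·8 + (-2)·6 + 3·11; (-2)·8 + 6·6 + 2·11; 3·8 + 2·6 + 6·11) = (77, 42, 102)
w3 = Kw2 = (761, 302, 927)
Kw3 = (7504, 2144, 8449)
w3·Kw3 = 761·7504 + 302·2144 + 927·8449 = 14190255; w3·w3 = 761·761 + 302·302 + 927·927 = 1529654
λ ≈ 14190255/1529654 = 9.27677

λ ≈ 9.27677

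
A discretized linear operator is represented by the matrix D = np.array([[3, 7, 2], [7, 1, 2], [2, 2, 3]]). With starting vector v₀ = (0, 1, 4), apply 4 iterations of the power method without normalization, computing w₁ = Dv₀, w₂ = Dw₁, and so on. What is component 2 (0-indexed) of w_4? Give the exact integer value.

8190

w1 = Dv₀ = (3·0 + 7·1 + 2·4; 7·0 + 1·1 + 2·4; 2·0 + 2·1 + 3·4) = (15, 9, 14)
w2 = Dw1 = (3·15 + 7·9 + 2·14; 7·15 + 1·9 + 2·14; 2·15 + 2·9 + 3·14) = (136, 142, 90)
w3 = Dw2 = (1582, 1274, 826)
w4 = Dw3 = (15316, 14000, 8190)
The requested component of w4 is 8190.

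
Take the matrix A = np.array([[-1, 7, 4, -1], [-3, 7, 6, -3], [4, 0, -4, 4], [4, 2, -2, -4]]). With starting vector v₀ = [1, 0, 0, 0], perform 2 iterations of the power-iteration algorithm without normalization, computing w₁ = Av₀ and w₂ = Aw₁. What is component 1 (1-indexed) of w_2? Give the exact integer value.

w1 = Av₀ = ((-1)·1 + 7·0 + 4·0 + (-1)·0; (-3)·1 + 7·0 + 6·0 + (-3)·0; 4·1 + 0·0 + (-4)·0 + 4·0; 4·1 + 2·0 + (-2)·0 + (-4)·0) = (-1, -3, 4, 4)
w2 = Aw1 = ((-1)·(-1) + 7·(-3) + 4·4 + (-1)·4; (-3)·(-1) + 7·(-3) + 6·4 + (-3)·4; 4·(-1) + 0·(-3) + (-4)·4 + 4·4; 4·(-1) + 2·(-3) + (-2)·4 + (-4)·4) = (-8, -6, -4, -34)
The requested component of w2 is -8.

-8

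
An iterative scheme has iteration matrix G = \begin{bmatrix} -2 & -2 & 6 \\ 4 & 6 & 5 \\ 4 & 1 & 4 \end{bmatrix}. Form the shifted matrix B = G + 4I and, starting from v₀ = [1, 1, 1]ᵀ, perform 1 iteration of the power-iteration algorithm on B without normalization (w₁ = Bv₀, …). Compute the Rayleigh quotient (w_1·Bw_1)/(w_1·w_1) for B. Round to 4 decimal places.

B = G + 4I has rows (2, -2, 6); (4, 10, 5); (4, 1, 8)
w1 = Bv₀ = (2·1 + (-2)·1 + 6·1; 4·1 + 10·1 + 5·1; 4·1 + 1·1 + 8·1) = (6, 19, 13)
Bw1 = (52, 279, 147)
w1·Bw1 = 7524; w1·w1 = 566; μ ≈ 7524/566 = 13.2933

13.2933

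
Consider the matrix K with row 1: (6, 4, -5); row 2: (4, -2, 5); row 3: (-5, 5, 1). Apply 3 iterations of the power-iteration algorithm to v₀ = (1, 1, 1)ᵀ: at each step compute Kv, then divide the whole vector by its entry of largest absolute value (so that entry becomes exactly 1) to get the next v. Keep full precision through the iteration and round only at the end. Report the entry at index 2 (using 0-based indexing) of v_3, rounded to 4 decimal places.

-0.6482

Kv0 = (5.00000, 7.00000, 1.00000); divide by 7.00000 → v1 = (0.71429, 1.00000, 0.14286)
Kv1 = (7.57143, 1.57143, 1.57143); divide by 7.57143 → v2 = (1.00000, 0.20755, 0.20755)
Kv2 = (5.79245, 4.62264, -3.75472); divide by 5.79245 → v3 = (1.00000, 0.79805, -0.64821)
Requested entry of v3: -199/307 = -0.6482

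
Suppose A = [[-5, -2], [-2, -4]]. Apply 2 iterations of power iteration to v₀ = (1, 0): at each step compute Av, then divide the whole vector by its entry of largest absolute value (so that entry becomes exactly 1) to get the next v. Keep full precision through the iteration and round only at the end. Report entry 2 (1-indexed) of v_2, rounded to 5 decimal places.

0.62069

Av0 = (-5.000000, -2.000000); divide by -5.000000 → v1 = (1.000000, 0.400000)
Av1 = (-5.800000, -3.600000); divide by -5.800000 → v2 = (1.000000, 0.620690)
Requested entry of v2: 18/29 = 0.62069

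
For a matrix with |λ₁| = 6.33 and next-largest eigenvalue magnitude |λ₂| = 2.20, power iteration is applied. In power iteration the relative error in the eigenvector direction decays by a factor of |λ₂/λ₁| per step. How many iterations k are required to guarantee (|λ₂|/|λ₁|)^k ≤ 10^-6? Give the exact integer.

|λ₂/λ₁| = 2.20/6.33 = 0.34755
Need k ≥ ln(10^-6) / ln(0.34755) = -13.8155 / -1.0568 ≈ 13.072
Smallest integer k satisfying the bound: 14

14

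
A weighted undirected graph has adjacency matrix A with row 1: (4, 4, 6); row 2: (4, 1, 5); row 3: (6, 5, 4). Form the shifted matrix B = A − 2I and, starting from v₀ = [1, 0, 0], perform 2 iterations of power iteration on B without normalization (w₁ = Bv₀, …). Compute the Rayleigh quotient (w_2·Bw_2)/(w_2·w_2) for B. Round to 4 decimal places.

B = A − 2I has rows (2, 4, 6); (4, -1, 5); (6, 5, 2)
w1 = Bv₀ = (2, 4, 6)
w2 = Bw1 = (56, 34, 44)
Bw2 = (512, 410, 594)
w2·Bw2 = 68748; w2·w2 = 6228; μ ≈ 68748/6228 = 11.0385

μ ≈ 11.0385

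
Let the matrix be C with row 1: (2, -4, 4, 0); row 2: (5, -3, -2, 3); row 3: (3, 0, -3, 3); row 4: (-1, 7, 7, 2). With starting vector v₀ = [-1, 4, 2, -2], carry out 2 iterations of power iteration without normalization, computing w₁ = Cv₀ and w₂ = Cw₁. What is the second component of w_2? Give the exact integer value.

178

w1 = Cv₀ = (-10, -27, -15, 39)
w2 = Cw1 = (28, 178, 132, -206)
The requested component of w2 is 178.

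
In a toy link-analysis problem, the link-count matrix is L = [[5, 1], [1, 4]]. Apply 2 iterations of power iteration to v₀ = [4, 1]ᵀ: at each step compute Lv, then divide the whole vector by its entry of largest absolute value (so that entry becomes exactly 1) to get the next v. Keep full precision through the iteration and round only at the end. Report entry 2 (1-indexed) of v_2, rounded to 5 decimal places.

Lv0 = (21.000000, 8.000000); divide by 21.000000 → v1 = (1.000000, 0.380952)
Lv1 = (5.380952, 2.523810); divide by 5.380952 → v2 = (1.000000, 0.469027)
Requested entry of v2: 53/113 = 0.46903

0.46903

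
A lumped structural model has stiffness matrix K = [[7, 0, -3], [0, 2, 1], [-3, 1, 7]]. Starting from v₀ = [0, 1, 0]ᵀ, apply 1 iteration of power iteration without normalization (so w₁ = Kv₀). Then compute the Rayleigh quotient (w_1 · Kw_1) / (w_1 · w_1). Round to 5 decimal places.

w1 = Kv₀ = (0, 2, 1)
Kw1 = (-3, 5, 9)
w1·Kw1 = 0·(-3) + 2·5 + 1·9 = 19; w1·w1 = 0·0 + 2·2 + 1·1 = 5
λ ≈ 19/5 = 3.80000

3.80000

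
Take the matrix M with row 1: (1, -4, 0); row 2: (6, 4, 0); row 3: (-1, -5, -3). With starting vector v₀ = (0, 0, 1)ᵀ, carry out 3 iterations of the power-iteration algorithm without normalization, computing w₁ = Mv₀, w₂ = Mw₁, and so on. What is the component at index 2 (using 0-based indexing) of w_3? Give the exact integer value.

-27

w1 = Mv₀ = (1·0 + (-4)·0 + 0·1; 6·0 + 4·0 + 0·1; (-1)·0 + (-5)·0 + (-3)·1) = (0, 0, -3)
w2 = Mw1 = (1·0 + (-4)·0 + 0·(-3); 6·0 + 4·0 + 0·(-3); (-1)·0 + (-5)·0 + (-3)·(-3)) = (0, 0, 9)
w3 = Mw2 = (0, 0, -27)
The requested component of w3 is -27.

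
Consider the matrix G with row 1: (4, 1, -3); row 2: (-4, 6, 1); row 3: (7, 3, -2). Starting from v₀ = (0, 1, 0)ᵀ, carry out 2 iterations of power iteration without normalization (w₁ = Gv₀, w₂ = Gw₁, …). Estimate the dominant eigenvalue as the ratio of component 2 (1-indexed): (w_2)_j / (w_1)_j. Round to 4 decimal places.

w1 = Gv₀ = (4·0 + 1·1 + (-3)·0; (-4)·0 + 6·1 + 1·0; 7·0 + 3·1 + (-2)·0) = (1, 6, 3)
w2 = Gw1 = (4·1 + 1·6 + (-3)·3; (-4)·1 + 6·6 + 1·3; 7·1 + 3·6 + (-2)·3) = (1, 35, 19)
Ratio at component: 35 / 6 = 5.8333

λ ≈ 5.8333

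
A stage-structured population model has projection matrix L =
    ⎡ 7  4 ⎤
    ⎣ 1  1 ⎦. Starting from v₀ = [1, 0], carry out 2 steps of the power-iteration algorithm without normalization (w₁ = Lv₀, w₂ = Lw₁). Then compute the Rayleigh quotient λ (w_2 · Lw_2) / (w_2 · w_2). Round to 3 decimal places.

7.604

w1 = Lv₀ = (7·1 + 4·0; 1·1 + 1·0) = (7, 1)
w2 = Lw1 = (7·7 + 4·1; 1·7 + 1·1) = (53, 8)
Lw2 = (403, 61)
w2·Lw2 = 53·403 + 8·61 = 21847; w2·w2 = 53·53 + 8·8 = 2873
λ ≈ 21847/2873 = 7.604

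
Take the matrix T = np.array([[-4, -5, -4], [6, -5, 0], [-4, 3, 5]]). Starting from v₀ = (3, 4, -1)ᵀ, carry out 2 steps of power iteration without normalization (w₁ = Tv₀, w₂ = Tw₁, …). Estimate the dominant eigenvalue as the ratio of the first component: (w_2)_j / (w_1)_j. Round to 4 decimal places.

w1 = Tv₀ = (-28, -2, -5)
w2 = Tw1 = (142, -158, 81)
Ratio at component: 142 / -28 = -5.0714

-5.0714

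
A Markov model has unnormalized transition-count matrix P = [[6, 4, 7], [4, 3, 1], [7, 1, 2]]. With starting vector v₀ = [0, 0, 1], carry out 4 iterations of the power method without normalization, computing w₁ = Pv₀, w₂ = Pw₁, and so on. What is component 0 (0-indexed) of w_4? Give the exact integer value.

10719

w1 = Pv₀ = (6·0 + 4·0 + 7·1; 4·0 + 3·0 + 1·1; 7·0 + 1·0 + 2·1) = (7, 1, 2)
w2 = Pw1 = (6·7 + 4·1 + 7·2; 4·7 + 3·1 + 1·2; 7·7 + 1·1 + 2·2) = (60, 33, 54)
w3 = Pw2 = (870, 393, 561)
w4 = Pw3 = (10719, 5220, 7605)
The requested component of w4 is 10719.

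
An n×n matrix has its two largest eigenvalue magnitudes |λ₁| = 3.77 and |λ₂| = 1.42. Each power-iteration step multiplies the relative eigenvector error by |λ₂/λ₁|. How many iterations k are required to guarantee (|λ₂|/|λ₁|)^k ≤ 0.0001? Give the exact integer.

|λ₂/λ₁| = 1.42/3.77 = 0.37666
Need k ≥ ln(0.0001) / ln(0.37666) = -9.2103 / -0.9764 ≈ 9.433
Smallest integer k satisfying the bound: 10

10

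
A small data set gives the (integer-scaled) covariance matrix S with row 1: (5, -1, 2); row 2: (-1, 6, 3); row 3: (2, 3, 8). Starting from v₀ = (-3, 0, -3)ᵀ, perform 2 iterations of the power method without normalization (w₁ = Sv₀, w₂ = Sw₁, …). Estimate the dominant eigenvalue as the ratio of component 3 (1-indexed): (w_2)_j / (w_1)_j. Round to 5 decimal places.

10.00000

w1 = Sv₀ = (-21, -6, -30)
w2 = Sw1 = (-159, -105, -300)
Ratio at component: -300 / -30 = 10.00000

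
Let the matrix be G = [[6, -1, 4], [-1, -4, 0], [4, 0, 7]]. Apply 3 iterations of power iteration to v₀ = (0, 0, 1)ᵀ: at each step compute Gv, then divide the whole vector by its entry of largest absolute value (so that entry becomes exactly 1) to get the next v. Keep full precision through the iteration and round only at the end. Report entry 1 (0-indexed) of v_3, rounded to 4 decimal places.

-0.0543

Gv0 = (4.00000, 0.00000, 7.00000); divide by 7.00000 → v1 = (0.57143, 0.00000, 1.00000)
Gv1 = (7.42857, -0.57143, 9.28571); divide by 9.28571 → v2 = (0.80000, -0.06154, 1.00000)
Gv2 = (8.86154, -0.55385, 10.20000); divide by 10.20000 → v3 = (0.86878, -0.05430, 1.00000)
Requested entry of v3: -36/663 = -0.0543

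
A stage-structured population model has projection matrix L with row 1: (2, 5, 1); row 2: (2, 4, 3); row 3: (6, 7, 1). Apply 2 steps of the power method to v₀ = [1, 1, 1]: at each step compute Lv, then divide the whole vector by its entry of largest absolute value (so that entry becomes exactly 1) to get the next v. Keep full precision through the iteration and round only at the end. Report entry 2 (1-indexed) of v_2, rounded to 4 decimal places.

Lv0 = (8.00000, 9.00000, 14.00000); divide by 14.00000 → v1 = (0.57143, 0.64286, 1.00000)
Lv1 = (5.35714, 6.71429, 8.92857); divide by 8.92857 → v2 = (0.60000, 0.75200, 1.00000)
Requested entry of v2: 94/125 = 0.7520

0.7520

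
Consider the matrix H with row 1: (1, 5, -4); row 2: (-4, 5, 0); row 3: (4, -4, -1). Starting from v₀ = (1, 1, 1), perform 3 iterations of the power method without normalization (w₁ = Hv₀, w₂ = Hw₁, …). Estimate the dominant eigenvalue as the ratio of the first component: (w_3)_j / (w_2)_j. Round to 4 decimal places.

w1 = Hv₀ = (1·1 + 5·1 + (-4)·1; (-4)·1 + 5·1 + 0·1; 4·1 + (-4)·1 + (-1)·1) = (2, 1, -1)
w2 = Hw1 = (1·2 + 5·1 + (-4)·(-1); (-4)·2 + 5·1 + 0·(-1); 4·2 + (-4)·1 + (-1)·(-1)) = (11, -3, 5)
w3 = Hw2 = (-24, -59, 51)
Ratio at component: -24 / 11 = -2.1818

-2.1818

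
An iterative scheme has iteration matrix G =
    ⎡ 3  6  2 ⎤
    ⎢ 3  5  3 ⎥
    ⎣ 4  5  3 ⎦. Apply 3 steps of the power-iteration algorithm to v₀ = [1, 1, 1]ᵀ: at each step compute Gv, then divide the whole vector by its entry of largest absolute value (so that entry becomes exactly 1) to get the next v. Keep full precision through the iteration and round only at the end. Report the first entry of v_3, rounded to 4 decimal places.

0.9117

Gv0 = (11.00000, 11.00000, 12.00000); divide by 12.00000 → v1 = (0.91667, 0.91667, 1.00000)
Gv1 = (10.25000, 10.33333, 11.25000); divide by 11.25000 → v2 = (0.91111, 0.91852, 1.00000)
Gv2 = (10.24444, 10.32593, 11.23704); divide by 11.23704 → v3 = (0.91167, 0.91892, 1.00000)
Requested entry of v3: 1383/1517 = 0.9117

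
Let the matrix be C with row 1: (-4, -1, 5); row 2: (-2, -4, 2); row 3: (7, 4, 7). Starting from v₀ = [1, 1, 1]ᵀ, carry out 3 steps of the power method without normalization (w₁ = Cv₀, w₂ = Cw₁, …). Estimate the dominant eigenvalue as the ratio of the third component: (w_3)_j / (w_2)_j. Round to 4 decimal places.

w1 = Cv₀ = ((-4)·1 + (-1)·1 + 5·1; (-2)·1 + (-4)·1 + 2·1; 7·1 + 4·1 + 7·1) = (0, -4, 18)
w2 = Cw1 = ((-4)·0 + (-1)·(-4) + 5·18; (-2)·0 + (-4)·(-4) + 2·18; 7·0 + 4·(-4) + 7·18) = (94, 52, 110)
w3 = Cw2 = (122, -176, 1636)
Ratio at component: 1636 / 110 = 14.8727

λ ≈ 14.8727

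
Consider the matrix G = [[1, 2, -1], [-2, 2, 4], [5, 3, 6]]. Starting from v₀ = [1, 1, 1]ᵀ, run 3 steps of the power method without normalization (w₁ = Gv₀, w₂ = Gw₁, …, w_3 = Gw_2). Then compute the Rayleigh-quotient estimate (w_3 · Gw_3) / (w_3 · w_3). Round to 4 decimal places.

w1 = Gv₀ = (2, 4, 14)
w2 = Gw1 = (-4, 60, 106)
w3 = Gw2 = (10, 552, 796)
Gw3 = (318, 4268, 6482)
w3·Gw3 = 10·318 + 552·4268 + 796·6482 = 7518788; w3·w3 = 10·10 + 552·552 + 796·796 = 938420
λ ≈ 7518788/938420 = 8.0122

8.0122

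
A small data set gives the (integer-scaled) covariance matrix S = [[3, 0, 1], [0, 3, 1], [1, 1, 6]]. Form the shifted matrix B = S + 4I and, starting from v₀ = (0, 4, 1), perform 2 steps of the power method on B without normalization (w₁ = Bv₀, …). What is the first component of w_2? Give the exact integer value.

21

B = S + 4I has rows (7, 0, 1); (0, 7, 1); (1, 1, 10)
w1 = Bv₀ = (1, 29, 14)
w2 = Bw1 = (21, 217, 170)
Requested component of w2: 21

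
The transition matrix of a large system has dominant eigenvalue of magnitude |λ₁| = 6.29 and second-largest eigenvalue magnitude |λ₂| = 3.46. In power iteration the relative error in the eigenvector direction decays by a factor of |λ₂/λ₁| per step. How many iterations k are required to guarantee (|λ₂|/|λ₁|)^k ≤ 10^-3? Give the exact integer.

|λ₂/λ₁| = 3.46/6.29 = 0.55008
Need k ≥ ln(10^-3) / ln(0.55008) = -6.9078 / -0.5977 ≈ 11.557
Smallest integer k satisfying the bound: 12

12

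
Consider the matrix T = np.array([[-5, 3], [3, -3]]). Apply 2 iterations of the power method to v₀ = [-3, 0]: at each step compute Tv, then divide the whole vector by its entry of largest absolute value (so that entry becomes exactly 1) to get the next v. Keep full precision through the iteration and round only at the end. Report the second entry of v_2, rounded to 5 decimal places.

Tv0 = (15.000000, -9.000000); divide by 15.000000 → v1 = (1.000000, -0.600000)
Tv1 = (-6.800000, 4.800000); divide by -6.800000 → v2 = (1.000000, -0.705882)
Requested entry of v2: 72/-102 = -0.70588

-0.70588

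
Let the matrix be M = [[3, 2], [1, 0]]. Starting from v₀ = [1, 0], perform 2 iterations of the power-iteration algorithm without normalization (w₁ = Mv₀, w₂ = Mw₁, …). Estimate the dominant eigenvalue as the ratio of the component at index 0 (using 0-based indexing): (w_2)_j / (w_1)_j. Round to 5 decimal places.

w1 = Mv₀ = (3·1 + 2·0; 1·1 + 0·0) = (3, 1)
w2 = Mw1 = (3·3 + 2·1; 1·3 + 0·1) = (11, 3)
Ratio at component: 11 / 3 = 3.66667

3.66667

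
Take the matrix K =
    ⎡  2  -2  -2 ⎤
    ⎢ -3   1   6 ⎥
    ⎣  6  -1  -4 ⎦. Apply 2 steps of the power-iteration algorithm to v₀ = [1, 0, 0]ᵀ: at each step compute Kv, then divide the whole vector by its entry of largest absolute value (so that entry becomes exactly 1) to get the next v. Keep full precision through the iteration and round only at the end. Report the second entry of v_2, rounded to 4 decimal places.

1.0000

Kv0 = (2.00000, -3.00000, 6.00000); divide by 6.00000 → v1 = (0.33333, -0.50000, 1.00000)
Kv1 = (-0.33333, 4.50000, -1.50000); divide by 4.50000 → v2 = (-0.07407, 1.00000, -0.33333)
Requested entry of v2: 27/27 = 1.0000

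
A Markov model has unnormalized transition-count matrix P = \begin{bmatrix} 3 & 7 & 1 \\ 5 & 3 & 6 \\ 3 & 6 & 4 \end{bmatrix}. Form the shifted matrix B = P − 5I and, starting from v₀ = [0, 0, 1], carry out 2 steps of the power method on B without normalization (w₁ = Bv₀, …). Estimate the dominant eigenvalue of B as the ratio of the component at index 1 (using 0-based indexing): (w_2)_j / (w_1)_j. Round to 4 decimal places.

B = P − 5I has rows (-2, 7, 1); (5, -2, 6); (3, 6, -1)
w1 = Bv₀ = ((-2)·0 + 7·0 + 1·1; 5·0 + (-2)·0 + 6·1; 3·0 + 6·0 + (-1)·1) = (1, 6, -1)
w2 = Bw1 = ((-2)·1 + 7·6 + 1·(-1); 5·1 + (-2)·6 + 6·(-1); 3·1 + 6·6 + (-1)·(-1)) = (39, -13, 40)
Ratio: -13/6 = -2.1667

μ ≈ -2.1667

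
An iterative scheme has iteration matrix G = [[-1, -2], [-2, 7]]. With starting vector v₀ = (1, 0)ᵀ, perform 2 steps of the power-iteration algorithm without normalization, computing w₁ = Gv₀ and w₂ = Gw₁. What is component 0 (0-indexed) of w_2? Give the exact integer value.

w1 = Gv₀ = ((-1)·1 + (-2)·0; (-2)·1 + 7·0) = (-1, -2)
w2 = Gw1 = ((-1)·(-1) + (-2)·(-2); (-2)·(-1) + 7·(-2)) = (5, -12)
The requested component of w2 is 5.

5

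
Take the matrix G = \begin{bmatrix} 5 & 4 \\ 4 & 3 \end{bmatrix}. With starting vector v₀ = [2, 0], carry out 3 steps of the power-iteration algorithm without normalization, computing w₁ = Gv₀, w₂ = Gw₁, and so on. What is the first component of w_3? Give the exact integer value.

666

w1 = Gv₀ = (10, 8)
w2 = Gw1 = (82, 64)
w3 = Gw2 = (666, 520)
The requested component of w3 is 666.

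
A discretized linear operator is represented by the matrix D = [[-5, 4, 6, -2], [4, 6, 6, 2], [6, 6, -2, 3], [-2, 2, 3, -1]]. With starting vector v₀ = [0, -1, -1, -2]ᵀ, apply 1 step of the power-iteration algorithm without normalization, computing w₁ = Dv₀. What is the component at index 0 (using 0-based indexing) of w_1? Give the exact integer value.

-6

w1 = Dv₀ = (-6, -16, -10, -3)
The requested component of w1 is -6.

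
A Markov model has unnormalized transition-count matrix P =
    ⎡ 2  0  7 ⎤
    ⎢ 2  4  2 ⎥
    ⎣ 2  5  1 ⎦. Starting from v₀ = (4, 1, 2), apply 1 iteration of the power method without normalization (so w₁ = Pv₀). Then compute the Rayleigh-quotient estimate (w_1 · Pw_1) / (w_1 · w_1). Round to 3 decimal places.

w1 = Pv₀ = (2·4 + 0·1 + 7·2; 2·4 + 4·1 + 2·2; 2·4 + 5·1 + 1·2) = (22, 16, 15)
Pw1 = (149, 138, 139)
w1·Pw1 = 22·149 + 16·138 + 15·139 = 7571; w1·w1 = 22·22 + 16·16 + 15·15 = 965
λ ≈ 7571/965 = 7.846

λ ≈ 7.846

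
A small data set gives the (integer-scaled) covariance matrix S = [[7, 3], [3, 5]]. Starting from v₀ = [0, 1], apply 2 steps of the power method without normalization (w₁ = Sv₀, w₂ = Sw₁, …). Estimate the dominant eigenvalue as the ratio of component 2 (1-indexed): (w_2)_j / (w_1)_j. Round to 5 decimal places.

λ ≈ 6.80000

w1 = Sv₀ = (3, 5)
w2 = Sw1 = (36, 34)
Ratio at component: 34 / 5 = 6.80000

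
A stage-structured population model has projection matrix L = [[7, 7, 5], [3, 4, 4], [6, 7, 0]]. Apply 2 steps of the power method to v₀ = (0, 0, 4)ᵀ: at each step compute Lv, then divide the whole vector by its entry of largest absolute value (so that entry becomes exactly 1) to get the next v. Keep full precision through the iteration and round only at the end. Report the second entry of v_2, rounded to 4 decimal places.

0.4921

Lv0 = (20.00000, 16.00000, 0.00000); divide by 20.00000 → v1 = (1.00000, 0.80000, 0.00000)
Lv1 = (12.60000, 6.20000, 11.60000); divide by 12.60000 → v2 = (1.00000, 0.49206, 0.92063)
Requested entry of v2: 124/252 = 0.4921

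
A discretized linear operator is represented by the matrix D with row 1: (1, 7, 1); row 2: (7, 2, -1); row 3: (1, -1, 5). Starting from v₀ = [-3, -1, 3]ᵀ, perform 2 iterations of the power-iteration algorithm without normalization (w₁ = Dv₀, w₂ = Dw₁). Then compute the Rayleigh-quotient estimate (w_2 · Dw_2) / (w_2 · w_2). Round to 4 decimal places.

λ ≈ 7.1084

w1 = Dv₀ = (1·(-3) + 7·(-1) + 1·3; 7·(-3) + 2·(-1) + (-1)·3; 1·(-3) + (-1)·(-1) + 5·3) = (-7, -26, 13)
w2 = Dw1 = (1·(-7) + 7·(-26) + 1·13; 7·(-7) + 2·(-26) + (-1)·13; 1·(-7) + (-1)·(-26) + 5·13) = (-176, -114, 84)
Dw2 = (-890, -1544, 358)
w2·Dw2 = (-176)·(-890) + (-114)·(-1544) + 84·358 = 362728; w2·w2 = (-176)·(-176) + (-114)·(-114) + 84·84 = 51028
λ ≈ 362728/51028 = 7.1084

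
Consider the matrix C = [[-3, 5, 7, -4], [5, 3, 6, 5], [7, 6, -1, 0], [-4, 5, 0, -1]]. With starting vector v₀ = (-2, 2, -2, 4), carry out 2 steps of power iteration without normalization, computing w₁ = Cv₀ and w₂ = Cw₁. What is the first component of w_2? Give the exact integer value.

w1 = Cv₀ = ((-3)·(-2) + 5·2 + 7·(-2) + (-4)·4; 5·(-2) + 3·2 + 6·(-2) + 5·4; 7·(-2) + 6·2 + (-1)·(-2) + 0·4; (-4)·(-2) + 5·2 + 0·(-2) + (-1)·4) = (-14, 4, 0, 14)
w2 = Cw1 = ((-3)·(-14) + 5·4 + 7·0 + (-4)·14; 5·(-14) + 3·4 + 6·0 + 5·14; 7·(-14) + 6·4 + (-1)·0 + 0·14; (-4)·(-14) + 5·4 + 0·0 + (-1)·14) = (6, 12, -74, 62)
The requested component of w2 is 6.

6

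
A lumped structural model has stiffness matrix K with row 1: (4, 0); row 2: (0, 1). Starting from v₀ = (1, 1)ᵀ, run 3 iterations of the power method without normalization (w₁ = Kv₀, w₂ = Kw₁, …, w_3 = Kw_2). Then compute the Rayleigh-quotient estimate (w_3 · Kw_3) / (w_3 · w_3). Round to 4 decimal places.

λ ≈ 3.9993

w1 = Kv₀ = (4·1 + 0·1; 0·1 + 1·1) = (4, 1)
w2 = Kw1 = (4·4 + 0·1; 0·4 + 1·1) = (16, 1)
w3 = Kw2 = (64, 1)
Kw3 = (256, 1)
w3·Kw3 = 64·256 + 1·1 = 16385; w3·w3 = 64·64 + 1·1 = 4097
λ ≈ 16385/4097 = 3.9993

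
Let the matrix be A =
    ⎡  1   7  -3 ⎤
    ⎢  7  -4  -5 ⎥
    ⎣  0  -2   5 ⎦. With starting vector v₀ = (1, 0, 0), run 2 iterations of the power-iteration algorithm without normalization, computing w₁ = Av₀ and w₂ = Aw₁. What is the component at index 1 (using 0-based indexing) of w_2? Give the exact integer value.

w1 = Av₀ = (1, 7, 0)
w2 = Aw1 = (50, -21, -14)
The requested component of w2 is -21.

-21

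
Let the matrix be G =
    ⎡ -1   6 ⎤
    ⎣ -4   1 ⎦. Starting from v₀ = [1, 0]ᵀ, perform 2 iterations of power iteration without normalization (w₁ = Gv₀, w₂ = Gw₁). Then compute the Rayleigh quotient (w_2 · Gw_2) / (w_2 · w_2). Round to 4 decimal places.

-1.0000

w1 = Gv₀ = ((-1)·1 + 6·0; (-4)·1 + 1·0) = (-1, -4)
w2 = Gw1 = ((-1)·(-1) + 6·(-4); (-4)·(-1) + 1·(-4)) = (-23, 0)
Gw2 = (23, 92)
w2·Gw2 = (-23)·23 + 0·92 = -529; w2·w2 = (-23)·(-23) + 0·0 = 529
λ ≈ -529/529 = -1.0000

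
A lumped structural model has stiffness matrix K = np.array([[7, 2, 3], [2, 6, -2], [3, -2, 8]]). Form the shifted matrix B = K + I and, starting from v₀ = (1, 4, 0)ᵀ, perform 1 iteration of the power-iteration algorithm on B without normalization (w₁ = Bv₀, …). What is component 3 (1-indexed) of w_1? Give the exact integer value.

B = K + I has rows (8, 2, 3); (2, 7, -2); (3, -2, 9)
w1 = Bv₀ = (8·1 + 2·4 + 3·0; 2·1 + 7·4 + (-2)·0; 3·1 + (-2)·4 + 9·0) = (16, 30, -5)
Requested component of w1: -5

-5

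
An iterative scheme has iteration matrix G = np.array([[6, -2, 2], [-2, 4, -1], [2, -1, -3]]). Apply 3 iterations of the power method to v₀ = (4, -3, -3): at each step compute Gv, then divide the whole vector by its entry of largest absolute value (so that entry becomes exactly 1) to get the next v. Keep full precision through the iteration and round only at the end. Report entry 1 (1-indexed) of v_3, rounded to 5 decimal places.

1.00000

Gv0 = (24.000000, -17.000000, 20.000000); divide by 24.000000 → v1 = (1.000000, -0.708333, 0.833333)
Gv1 = (9.083333, -5.666667, 0.208333); divide by 9.083333 → v2 = (1.000000, -0.623853, 0.022936)
Gv2 = (7.293578, -4.518349, 2.555046); divide by 7.293578 → v3 = (1.000000, -0.619497, 0.350314)
Requested entry of v3: 1590/1590 = 1.00000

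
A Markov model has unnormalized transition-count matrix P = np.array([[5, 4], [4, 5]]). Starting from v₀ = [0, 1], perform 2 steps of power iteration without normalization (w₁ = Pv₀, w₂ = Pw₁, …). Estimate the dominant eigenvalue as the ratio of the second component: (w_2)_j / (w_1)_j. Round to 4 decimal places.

λ ≈ 8.2000

w1 = Pv₀ = (4, 5)
w2 = Pw1 = (40, 41)
Ratio at component: 41 / 5 = 8.2000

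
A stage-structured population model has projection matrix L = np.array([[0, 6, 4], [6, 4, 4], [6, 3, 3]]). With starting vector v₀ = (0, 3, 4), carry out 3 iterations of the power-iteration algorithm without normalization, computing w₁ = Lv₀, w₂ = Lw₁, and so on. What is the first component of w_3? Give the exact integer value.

3804

w1 = Lv₀ = (0·0 + 6·3 + 4·4; 6·0 + 4·3 + 4·4; 6·0 + 3·3 + 3·4) = (34, 28, 21)
w2 = Lw1 = (0·34 + 6·28 + 4·21; 6·34 + 4·28 + 4·21; 6·34 + 3·28 + 3·21) = (252, 400, 351)
w3 = Lw2 = (3804, 4516, 3765)
The requested component of w3 is 3804.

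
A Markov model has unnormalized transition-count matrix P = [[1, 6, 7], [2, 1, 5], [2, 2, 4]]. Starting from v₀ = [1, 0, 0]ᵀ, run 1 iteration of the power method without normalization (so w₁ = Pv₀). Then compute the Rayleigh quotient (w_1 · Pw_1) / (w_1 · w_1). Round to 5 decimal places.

w1 = Pv₀ = (1·1 + 6·0 + 7·0; 2·1 + 1·0 + 5·0; 2·1 + 2·0 + 4·0) = (1, 2, 2)
Pw1 = (27, 14, 14)
w1·Pw1 = 1·27 + 2·14 + 2·14 = 83; w1·w1 = 1·1 + 2·2 + 2·2 = 9
λ ≈ 83/9 = 9.22222

λ ≈ 9.22222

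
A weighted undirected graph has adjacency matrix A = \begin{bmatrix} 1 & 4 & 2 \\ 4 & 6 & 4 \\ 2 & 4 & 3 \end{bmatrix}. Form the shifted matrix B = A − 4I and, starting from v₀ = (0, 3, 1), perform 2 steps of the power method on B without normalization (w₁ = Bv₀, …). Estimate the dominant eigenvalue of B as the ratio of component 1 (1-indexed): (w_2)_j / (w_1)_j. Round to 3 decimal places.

1.429

B = A − 4I has rows (-3, 4, 2); (4, 2, 4); (2, 4, -1)
w1 = Bv₀ = ((-3)·0 + 4·3 + 2·1; 4·0 + 2·3 + 4·1; 2·0 + 4·3 + (-1)·1) = (14, 10, 11)
w2 = Bw1 = ((-3)·14 + 4·10 + 2·11; 4·14 + 2·10 + 4·11; 2·14 + 4·10 + (-1)·11) = (20, 120, 57)
Ratio: 20/14 = 1.429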